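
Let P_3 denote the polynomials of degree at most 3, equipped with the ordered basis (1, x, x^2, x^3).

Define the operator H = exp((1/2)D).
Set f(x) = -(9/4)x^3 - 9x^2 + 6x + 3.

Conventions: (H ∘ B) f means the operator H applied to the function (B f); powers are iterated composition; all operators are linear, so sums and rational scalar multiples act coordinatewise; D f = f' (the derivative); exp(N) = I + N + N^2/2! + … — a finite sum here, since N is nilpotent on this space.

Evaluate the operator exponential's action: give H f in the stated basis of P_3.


order-1 term: -(27/8)x^2 - 9x + 3
order-2 term: -(27/16)x - 9/4
order-3 term: -9/32
the series for exp((1/2)D) f terminates at order 3
exp((1/2)D) f = -(9/4)x^3 - (99/8)x^2 - (75/16)x + 111/32

the image equals g(x) = -(9/4)x^3 - (99/8)x^2 - (75/16)x + 111/32


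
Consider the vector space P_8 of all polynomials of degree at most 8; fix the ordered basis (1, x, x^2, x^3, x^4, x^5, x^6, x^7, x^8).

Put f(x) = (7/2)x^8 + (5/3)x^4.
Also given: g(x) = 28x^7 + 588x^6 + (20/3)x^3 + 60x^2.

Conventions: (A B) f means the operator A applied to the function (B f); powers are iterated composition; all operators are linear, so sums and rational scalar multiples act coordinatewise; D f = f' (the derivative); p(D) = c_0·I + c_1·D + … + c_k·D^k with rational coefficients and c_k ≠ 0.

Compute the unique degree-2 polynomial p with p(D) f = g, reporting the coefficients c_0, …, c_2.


D^0 f = (7/2)x^8 + (5/3)x^4
D^1 f = 28x^7 + (20/3)x^3
D^2 f = 196x^6 + 20x^2
matching coefficients of g against c_0 f + c_1 Df + … from the top degree down determines the c_i
solution: c_0 = 0, c_1 = 1, c_2 = 3

p(D) = D + 3·D^2, i.e. c_0 = 0, c_1 = 1, c_2 = 3


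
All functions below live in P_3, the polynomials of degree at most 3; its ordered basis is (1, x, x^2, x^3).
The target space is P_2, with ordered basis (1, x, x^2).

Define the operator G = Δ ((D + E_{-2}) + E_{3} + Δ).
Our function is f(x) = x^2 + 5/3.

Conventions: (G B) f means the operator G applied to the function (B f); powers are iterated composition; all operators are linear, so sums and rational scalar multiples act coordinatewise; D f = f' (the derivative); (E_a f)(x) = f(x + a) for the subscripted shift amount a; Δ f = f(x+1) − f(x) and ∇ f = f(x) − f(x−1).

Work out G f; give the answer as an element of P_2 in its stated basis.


D f = 2x
E_{-2} f = x^2 - 4x + 17/3
(D + E_{-2}) f = x^2 - 2x + 17/3
E_{3} f = x^2 + 6x + 32/3
Δ f = 2x + 1
((D + E_{-2}) + E_{3} + Δ) f = 2x^2 + 6x + 52/3
Δ ((D + E_{-2}) + E_{3} + Δ) f = 4x + 8

g(x) = 4x + 8


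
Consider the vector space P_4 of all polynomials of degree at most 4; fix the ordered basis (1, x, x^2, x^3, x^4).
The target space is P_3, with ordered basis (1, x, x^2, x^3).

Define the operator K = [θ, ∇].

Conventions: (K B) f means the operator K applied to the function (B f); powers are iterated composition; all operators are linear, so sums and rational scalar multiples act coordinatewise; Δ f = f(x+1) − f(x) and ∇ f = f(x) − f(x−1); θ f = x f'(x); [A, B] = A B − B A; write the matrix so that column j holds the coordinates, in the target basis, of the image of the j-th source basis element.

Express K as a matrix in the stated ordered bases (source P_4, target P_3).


image of 1: 0
image of x: -1
image of x^2: -2x + 2
image of x^3: -3x^2 + 6x - 3
image of x^4: -4x^3 + 12x^2 - 12x + 4
each image's coordinates form column j of the matrix

the matrix is [[0, -1, 2, -3, 4]; [0, 0, -2, 6, -12]; [0, 0, 0, -3, 12]; [0, 0, 0, 0, -4]] (rows listed top to bottom)


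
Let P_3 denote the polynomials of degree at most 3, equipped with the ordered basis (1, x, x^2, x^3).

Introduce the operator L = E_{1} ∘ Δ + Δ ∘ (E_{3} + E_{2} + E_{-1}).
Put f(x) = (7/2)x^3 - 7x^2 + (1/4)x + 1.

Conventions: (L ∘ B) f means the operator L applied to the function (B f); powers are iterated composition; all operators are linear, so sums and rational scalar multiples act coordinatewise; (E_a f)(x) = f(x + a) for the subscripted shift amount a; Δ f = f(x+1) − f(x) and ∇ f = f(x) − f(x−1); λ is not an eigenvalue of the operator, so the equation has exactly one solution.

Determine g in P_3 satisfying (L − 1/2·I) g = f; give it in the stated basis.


write g with unknown coordinates in the stated basis and equate coefficients in (L − 1/2·I) g = f
solving from the highest basis element down gives g = -7x^3 - 154x^2 - (6105/2)x - 29630
check: L g = -84x^2 - 1526x - 14814
so L g − 1/2·g = (7/2)x^3 - 7x^2 + (1/4)x + 1 = f ✓

g(x) = -7x^3 - 154x^2 - (6105/2)x - 29630


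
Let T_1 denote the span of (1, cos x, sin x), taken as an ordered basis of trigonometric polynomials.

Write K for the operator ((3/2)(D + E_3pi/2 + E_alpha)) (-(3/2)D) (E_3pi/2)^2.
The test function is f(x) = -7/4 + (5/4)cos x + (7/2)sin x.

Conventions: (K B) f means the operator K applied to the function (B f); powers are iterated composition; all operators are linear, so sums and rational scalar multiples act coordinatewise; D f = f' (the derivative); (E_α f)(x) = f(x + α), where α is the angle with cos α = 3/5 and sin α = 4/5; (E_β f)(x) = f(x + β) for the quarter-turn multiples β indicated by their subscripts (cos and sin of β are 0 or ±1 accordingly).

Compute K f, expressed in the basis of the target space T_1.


E_3pi/2 f = -7/4 - (7/2)cos x + (5/4)sin x
E_3pi/2 E_3pi/2 f = -7/4 - (5/4)cos x - (7/2)sin x
D (E_3pi/2)^2 f = -(7/2)cos x + (5/4)sin x
(-(3/2)D) (E_3pi/2)^2 f = (21/4)cos x - (15/8)sin x
D ((-(3/2)D) (E_3pi/2)^2) f = -(15/8)cos x - (21/4)sin x
E_3pi/2 ((-(3/2)D) (E_3pi/2)^2) f = (15/8)cos x + (21/4)sin x
E_alpha ((-(3/2)D) (E_3pi/2)^2) f = (33/20)cos x - (213/40)sin x
(D + E_3pi/2 + E_alpha) ((-(3/2)D) (E_3pi/2)^2) f = (33/20)cos x - (213/40)sin x
((3/2)(D + E_3pi/2 + E_alpha)) ((-(3/2)D) (E_3pi/2)^2) f = (99/40)cos x - (639/80)sin x

the result is g(x) = (99/40)cos x - (639/80)sin x


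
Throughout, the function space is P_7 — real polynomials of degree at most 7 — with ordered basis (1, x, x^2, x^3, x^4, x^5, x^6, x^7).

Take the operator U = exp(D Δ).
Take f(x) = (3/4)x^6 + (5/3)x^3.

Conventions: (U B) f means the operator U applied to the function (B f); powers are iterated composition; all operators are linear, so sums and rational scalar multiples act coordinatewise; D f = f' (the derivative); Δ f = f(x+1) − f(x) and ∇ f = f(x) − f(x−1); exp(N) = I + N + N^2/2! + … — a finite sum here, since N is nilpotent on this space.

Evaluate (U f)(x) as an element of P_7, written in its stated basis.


order-1 term: (45/2)x^4 + 45x^3 + 45x^2 + (65/2)x + 19/2
order-2 term: 135x^2 + 270x + 315/2
order-3 term: 90
the series for exp(D Δ) f terminates at order 3
exp(D Δ) f = (3/4)x^6 + (45/2)x^4 + (140/3)x^3 + 180x^2 + (605/2)x + 257

the result is g(x) = (3/4)x^6 + (45/2)x^4 + (140/3)x^3 + 180x^2 + (605/2)x + 257


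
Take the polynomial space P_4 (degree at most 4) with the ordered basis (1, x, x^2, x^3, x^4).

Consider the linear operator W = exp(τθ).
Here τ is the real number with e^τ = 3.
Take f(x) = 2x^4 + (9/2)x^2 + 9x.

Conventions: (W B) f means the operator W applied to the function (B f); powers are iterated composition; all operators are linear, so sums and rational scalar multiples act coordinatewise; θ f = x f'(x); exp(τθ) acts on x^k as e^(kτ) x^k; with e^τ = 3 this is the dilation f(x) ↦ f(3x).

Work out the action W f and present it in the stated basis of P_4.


exp(τθ) x^k = e^(kτ) x^k; with e^τ = 3 this sends x^k to 3^k x^k
x ↦ 3 x
x^2 ↦ 9 x^2
x^4 ↦ 81 x^4
applying this coordinatewise to f: exp(τθ) f = 162x^4 + (81/2)x^2 + 27x

the image equals g(x) = 162x^4 + (81/2)x^2 + 27x


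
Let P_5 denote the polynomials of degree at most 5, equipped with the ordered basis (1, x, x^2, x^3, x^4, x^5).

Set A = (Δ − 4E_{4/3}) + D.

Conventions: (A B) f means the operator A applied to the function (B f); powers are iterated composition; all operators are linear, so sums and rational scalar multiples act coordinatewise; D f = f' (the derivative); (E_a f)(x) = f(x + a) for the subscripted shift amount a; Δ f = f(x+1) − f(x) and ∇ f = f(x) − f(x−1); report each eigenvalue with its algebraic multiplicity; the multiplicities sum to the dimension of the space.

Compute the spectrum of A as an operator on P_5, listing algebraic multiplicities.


λ = -4 (multiplicity 6)

image of 1: -4
image of x: -4x - 10/3
image of x^2: -4x^2 - (20/3)x - 55/9
image of x^3: -4x^3 - 10x^2 - (55/3)x - 229/27
image of x^4: -4x^4 - (40/3)x^3 - (110/3)x^2 - (916/27)x - 943/81
image of x^5: -4x^5 - (50/3)x^4 - (550/9)x^3 - (2290/27)x^2 - (4715/81)x - 3853/243
the matrix is upper triangular; its diagonal is (-4, -4, -4, -4, -4, -4)
for a triangular matrix the eigenvalues are the diagonal entries, with algebraic multiplicity their repetition count


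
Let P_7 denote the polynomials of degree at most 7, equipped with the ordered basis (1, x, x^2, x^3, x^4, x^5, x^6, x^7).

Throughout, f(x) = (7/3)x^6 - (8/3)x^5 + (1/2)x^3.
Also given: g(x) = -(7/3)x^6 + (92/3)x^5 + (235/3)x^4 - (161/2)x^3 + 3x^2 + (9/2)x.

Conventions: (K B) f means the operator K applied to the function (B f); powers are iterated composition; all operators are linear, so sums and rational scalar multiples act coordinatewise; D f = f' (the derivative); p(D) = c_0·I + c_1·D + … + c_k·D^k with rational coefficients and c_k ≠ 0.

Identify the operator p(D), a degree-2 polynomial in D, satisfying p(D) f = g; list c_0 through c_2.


p(D) = -I + 2·D + (3/2)·D^2, i.e. c_0 = -1, c_1 = 2, c_2 = 3/2

D^0 f = (7/3)x^6 - (8/3)x^5 + (1/2)x^3
D^1 f = 14x^5 - (40/3)x^4 + (3/2)x^2
D^2 f = 70x^4 - (160/3)x^3 + 3x
matching coefficients of g against c_0 f + c_1 Df + … from the top degree down determines the c_i
solution: c_0 = -1, c_1 = 2, c_2 = 3/2


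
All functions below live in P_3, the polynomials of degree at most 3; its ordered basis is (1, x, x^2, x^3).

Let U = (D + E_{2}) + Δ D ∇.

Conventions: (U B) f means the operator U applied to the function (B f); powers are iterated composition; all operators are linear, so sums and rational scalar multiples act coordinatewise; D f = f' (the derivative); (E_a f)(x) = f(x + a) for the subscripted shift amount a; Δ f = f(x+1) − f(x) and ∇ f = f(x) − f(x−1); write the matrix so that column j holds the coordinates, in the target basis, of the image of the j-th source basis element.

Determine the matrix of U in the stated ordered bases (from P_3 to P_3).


the matrix is [[1, 3, 4, 14]; [0, 1, 6, 12]; [0, 0, 1, 9]; [0, 0, 0, 1]] (rows listed top to bottom)

image of 1: 1
image of x: x + 3
image of x^2: x^2 + 6x + 4
image of x^3: x^3 + 9x^2 + 12x + 14
each image's coordinates form column j of the matrix


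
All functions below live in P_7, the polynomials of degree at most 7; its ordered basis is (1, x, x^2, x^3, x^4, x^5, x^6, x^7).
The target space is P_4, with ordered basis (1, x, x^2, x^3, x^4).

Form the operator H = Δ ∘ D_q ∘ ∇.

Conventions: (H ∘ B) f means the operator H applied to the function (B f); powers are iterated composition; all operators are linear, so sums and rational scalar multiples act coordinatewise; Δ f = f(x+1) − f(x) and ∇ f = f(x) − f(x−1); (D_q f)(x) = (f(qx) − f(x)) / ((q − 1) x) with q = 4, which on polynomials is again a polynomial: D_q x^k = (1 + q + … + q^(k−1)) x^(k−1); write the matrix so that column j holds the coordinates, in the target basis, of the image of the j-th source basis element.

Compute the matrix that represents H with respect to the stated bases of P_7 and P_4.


image of 1: 0
image of x: 0
image of x^2: 0
image of x^3: 15
image of x^4: 168x + 54
image of x^5: 1275x^2 + 855x + 265
image of x^6: 8184x^3 + 8451x^2 + 5199x + 1116
image of x^7: 47775x^4 + 66906x^3 + 61509x^2 + 26586x + 4739
each image's coordinates form column j of the matrix

the matrix is [[0, 0, 0, 15, 54, 265, 1116, 4739]; [0, 0, 0, 0, 168, 855, 5199, 26586]; [0, 0, 0, 0, 0, 1275, 8451, 61509]; [0, 0, 0, 0, 0, 0, 8184, 66906]; [0, 0, 0, 0, 0, 0, 0, 47775]] (rows listed top to bottom)


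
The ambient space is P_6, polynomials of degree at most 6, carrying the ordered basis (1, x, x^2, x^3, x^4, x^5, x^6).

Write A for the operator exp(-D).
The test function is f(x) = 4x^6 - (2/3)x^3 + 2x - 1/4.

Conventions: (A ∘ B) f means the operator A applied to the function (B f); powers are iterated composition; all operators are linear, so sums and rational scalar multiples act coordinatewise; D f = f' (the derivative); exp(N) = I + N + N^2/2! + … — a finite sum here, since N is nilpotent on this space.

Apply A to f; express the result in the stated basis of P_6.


g(x) = 4x^6 - 24x^5 + 60x^4 - (242/3)x^3 + 62x^2 - 24x + 29/12

order-1 term: -24x^5 + 2x^2 - 2
order-2 term: 60x^4 - 2x
order-3 term: -80x^3 + 2/3
order-4 term: 60x^2
order-5 term: -24x
order-6 term: 4
the series for exp(-D) f terminates at order 6
exp(-D) f = 4x^6 - 24x^5 + 60x^4 - (242/3)x^3 + 62x^2 - 24x + 29/12


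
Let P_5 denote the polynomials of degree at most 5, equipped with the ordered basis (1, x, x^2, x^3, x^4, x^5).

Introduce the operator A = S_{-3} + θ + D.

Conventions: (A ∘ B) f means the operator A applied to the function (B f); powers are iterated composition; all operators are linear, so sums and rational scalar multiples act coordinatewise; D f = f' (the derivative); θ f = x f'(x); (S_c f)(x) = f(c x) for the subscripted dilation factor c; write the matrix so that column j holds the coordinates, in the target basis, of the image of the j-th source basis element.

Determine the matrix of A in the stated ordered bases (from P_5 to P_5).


image of 1: 1
image of x: -2x + 1
image of x^2: 11x^2 + 2x
image of x^3: -24x^3 + 3x^2
image of x^4: 85x^4 + 4x^3
image of x^5: -238x^5 + 5x^4
each image's coordinates form column j of the matrix

the matrix is [[1, 1, 0, 0, 0, 0]; [0, -2, 2, 0, 0, 0]; [0, 0, 11, 3, 0, 0]; [0, 0, 0, -24, 4, 0]; [0, 0, 0, 0, 85, 5]; [0, 0, 0, 0, 0, -238]] (rows listed top to bottom)


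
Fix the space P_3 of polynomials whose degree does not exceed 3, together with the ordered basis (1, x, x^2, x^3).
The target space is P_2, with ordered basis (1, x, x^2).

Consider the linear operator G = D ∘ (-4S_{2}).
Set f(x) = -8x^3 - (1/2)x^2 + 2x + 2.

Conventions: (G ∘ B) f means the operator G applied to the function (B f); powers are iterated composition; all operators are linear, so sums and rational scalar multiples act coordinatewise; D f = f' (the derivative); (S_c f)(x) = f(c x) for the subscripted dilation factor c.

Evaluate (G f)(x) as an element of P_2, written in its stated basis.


the image equals g(x) = 768x^2 + 16x - 16

S_{2} f = -64x^3 - 2x^2 + 4x + 2
(-4S_{2}) f = 256x^3 + 8x^2 - 16x - 8
D (-4S_{2}) f = 768x^2 + 16x - 16


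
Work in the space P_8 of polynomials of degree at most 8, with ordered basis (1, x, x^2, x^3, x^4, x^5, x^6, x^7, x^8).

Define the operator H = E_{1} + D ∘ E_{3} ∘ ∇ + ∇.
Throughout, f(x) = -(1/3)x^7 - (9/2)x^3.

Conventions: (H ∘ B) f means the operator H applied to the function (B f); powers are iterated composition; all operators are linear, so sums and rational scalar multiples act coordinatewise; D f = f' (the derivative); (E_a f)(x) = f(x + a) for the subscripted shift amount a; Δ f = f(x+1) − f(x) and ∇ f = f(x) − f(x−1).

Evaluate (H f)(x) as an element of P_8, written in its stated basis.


E_{1} f = -(1/3)x^7 - (7/3)x^6 - 7x^5 - (35/3)x^4 - (97/6)x^3 - (41/2)x^2 - (95/6)x - 29/6
∇ f = -(7/3)x^6 + 7x^5 - (35/3)x^4 + (35/3)x^3 - (41/2)x^2 + (95/6)x - 29/6
E_{3} ∇ f = -(7/3)x^6 - 35x^5 - (665/3)x^4 - (2275/3)x^3 - (2981/2)x^2 - (9715/6)x - 4631/6
D E_{3} ∇ f = -14x^5 - 175x^4 - (2660/3)x^3 - 2275x^2 - 2981x - 9715/6
∇ f = -(7/3)x^6 + 7x^5 - (35/3)x^4 + (35/3)x^3 - (41/2)x^2 + (95/6)x - 29/6
(E_{1} + D ∘ E_{3} ∘ ∇ + ∇) f = -(1/3)x^7 - (14/3)x^6 - 14x^5 - (595/3)x^4 - (5347/6)x^3 - 2316x^2 - 2981x - 9773/6

the image equals g(x) = -(1/3)x^7 - (14/3)x^6 - 14x^5 - (595/3)x^4 - (5347/6)x^3 - 2316x^2 - 2981x - 9773/6


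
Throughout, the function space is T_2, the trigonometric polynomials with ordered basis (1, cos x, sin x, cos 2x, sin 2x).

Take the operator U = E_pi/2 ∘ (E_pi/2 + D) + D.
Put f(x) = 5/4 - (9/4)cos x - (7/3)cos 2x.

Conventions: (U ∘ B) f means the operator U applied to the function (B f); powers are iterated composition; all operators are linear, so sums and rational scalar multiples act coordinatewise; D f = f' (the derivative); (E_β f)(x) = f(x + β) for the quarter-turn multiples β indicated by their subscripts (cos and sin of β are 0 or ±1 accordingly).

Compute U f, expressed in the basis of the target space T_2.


E_pi/2 f = 5/4 + (9/4)sin x + (7/3)cos 2x
D f = (9/4)sin x + (14/3)sin 2x
(E_pi/2 + D) f = 5/4 + (9/2)sin x + (7/3)cos 2x + (14/3)sin 2x
E_pi/2 (E_pi/2 + D) f = 5/4 + (9/2)cos x - (7/3)cos 2x - (14/3)sin 2x
D f = (9/4)sin x + (14/3)sin 2x
(E_pi/2 ∘ (E_pi/2 + D) + D) f = 5/4 + (9/2)cos x + (9/4)sin x - (7/3)cos 2x

g(x) = 5/4 + (9/2)cos x + (9/4)sin x - (7/3)cos 2x


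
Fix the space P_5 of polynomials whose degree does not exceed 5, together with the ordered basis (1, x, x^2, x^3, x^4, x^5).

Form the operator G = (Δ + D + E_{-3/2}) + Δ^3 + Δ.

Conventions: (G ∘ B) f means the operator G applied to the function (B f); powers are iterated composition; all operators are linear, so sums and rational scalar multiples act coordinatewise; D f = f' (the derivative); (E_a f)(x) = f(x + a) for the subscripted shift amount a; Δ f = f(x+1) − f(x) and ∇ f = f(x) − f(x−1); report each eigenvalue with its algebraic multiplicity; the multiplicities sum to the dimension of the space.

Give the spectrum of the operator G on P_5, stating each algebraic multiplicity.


λ = 1 (multiplicity 6)

image of 1: 1
image of x: x + 3/2
image of x^2: x^2 + 3x + 17/4
image of x^3: x^3 + (9/2)x^2 + (51/4)x + 37/8
image of x^4: x^4 + 6x^3 + (51/2)x^2 + (37/2)x + 689/16
image of x^5: x^5 + (15/2)x^4 + (85/2)x^3 + (185/4)x^2 + (3445/16)x + 4621/32
the matrix is upper triangular; its diagonal is (1, 1, 1, 1, 1, 1)
for a triangular matrix the eigenvalues are the diagonal entries, with algebraic multiplicity their repetition count


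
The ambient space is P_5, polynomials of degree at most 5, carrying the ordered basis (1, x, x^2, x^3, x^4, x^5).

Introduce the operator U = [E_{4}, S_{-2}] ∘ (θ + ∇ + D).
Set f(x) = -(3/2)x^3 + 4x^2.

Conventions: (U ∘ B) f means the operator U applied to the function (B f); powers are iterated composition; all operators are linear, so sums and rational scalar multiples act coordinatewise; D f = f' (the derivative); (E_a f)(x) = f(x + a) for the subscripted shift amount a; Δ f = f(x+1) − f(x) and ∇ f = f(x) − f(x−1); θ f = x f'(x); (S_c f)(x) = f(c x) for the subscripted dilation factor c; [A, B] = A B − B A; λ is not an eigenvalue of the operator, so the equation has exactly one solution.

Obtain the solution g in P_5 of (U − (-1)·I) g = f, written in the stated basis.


write g with unknown coordinates in the stated basis and equate coefficients in (U − (-1)·I) g = f
solving from the highest basis element down gives g = -(3/2)x^3 - 644x^2 + 60960x + 760326
check: U g = 648x^2 - 60960x - 760326
so U g − (-1)·g = -(3/2)x^3 + 4x^2 = f ✓

the image equals g(x) = -(3/2)x^3 - 644x^2 + 60960x + 760326


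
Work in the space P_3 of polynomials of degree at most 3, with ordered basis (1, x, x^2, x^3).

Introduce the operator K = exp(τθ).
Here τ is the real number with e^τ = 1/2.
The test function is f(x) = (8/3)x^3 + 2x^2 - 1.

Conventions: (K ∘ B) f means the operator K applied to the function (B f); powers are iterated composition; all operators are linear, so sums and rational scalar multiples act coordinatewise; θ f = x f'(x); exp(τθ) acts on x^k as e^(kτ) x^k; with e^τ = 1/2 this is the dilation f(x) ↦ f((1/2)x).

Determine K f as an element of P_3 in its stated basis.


exp(τθ) x^k = e^(kτ) x^k; with e^τ = 1/2 this sends x^k to (1/2)^k x^k
x^2 ↦ 1/4 x^2
x^3 ↦ 1/8 x^3
applying this coordinatewise to f: exp(τθ) f = (1/3)x^3 + (1/2)x^2 - 1

g(x) = (1/3)x^3 + (1/2)x^2 - 1


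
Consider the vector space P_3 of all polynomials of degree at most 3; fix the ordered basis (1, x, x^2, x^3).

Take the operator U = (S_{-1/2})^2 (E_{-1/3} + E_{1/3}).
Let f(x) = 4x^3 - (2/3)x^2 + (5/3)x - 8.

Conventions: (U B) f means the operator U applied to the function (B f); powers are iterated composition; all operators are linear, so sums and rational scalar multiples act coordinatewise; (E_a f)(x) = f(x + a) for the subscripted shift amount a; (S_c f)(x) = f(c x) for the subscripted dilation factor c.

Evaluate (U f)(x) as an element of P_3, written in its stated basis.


the image equals g(x) = (1/8)x^3 - (1/12)x^2 + (3/2)x - 436/27

E_{-1/3} f = 4x^3 - (14/3)x^2 + (31/9)x - 79/9
E_{1/3} f = 4x^3 + (10/3)x^2 + (23/9)x - 199/27
(E_{-1/3} + E_{1/3}) f = 8x^3 - (4/3)x^2 + 6x - 436/27
S_{-1/2} (E_{-1/3} + E_{1/3}) f = -x^3 - (1/3)x^2 - 3x - 436/27
S_{-1/2} S_{-1/2} (E_{-1/3} + E_{1/3}) f = (1/8)x^3 - (1/12)x^2 + (3/2)x - 436/27


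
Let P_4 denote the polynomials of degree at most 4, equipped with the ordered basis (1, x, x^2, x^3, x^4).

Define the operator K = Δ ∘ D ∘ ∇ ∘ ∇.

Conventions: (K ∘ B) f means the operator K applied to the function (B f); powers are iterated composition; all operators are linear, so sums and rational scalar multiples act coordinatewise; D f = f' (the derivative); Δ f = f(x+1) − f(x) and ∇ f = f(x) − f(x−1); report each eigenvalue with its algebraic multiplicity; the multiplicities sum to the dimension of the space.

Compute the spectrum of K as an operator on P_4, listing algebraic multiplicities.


image of 1: 0
image of x: 0
image of x^2: 0
image of x^3: 0
image of x^4: 24
the matrix is upper triangular; its diagonal is (0, 0, 0, 0, 0)
for a triangular matrix the eigenvalues are the diagonal entries, with algebraic multiplicity their repetition count

λ = 0 (multiplicity 5)


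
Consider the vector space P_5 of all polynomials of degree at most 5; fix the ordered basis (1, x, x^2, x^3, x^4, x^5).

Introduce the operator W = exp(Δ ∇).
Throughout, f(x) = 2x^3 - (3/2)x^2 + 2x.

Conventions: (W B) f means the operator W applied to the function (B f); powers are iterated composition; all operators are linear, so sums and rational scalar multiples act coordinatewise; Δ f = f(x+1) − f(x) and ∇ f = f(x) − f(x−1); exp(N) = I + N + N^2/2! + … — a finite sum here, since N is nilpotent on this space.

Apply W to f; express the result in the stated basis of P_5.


order-1 term: 12x - 3
the series for exp(Δ ∇) f terminates at order 1
exp(Δ ∇) f = 2x^3 - (3/2)x^2 + 14x - 3

the result is g(x) = 2x^3 - (3/2)x^2 + 14x - 3


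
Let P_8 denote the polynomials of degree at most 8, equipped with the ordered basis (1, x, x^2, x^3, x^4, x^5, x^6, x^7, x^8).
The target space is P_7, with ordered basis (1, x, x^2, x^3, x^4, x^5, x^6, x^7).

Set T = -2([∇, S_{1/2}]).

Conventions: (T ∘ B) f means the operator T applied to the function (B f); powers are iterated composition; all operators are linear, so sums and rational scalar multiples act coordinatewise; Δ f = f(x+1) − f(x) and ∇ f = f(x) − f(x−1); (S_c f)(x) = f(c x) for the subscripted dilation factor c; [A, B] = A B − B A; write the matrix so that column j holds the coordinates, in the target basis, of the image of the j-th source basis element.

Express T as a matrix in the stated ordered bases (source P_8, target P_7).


the matrix is [[0, 1, -3/2, 7/4, -15/8, 31/16, -63/32, 127/64, -255/128]; [0, 0, 1, -9/4, 7/2, -75/16, 93/16, -441/64, 127/16]; [0, 0, 0, 3/4, -9/4, 35/8, -225/32, 651/64, -441/32]; [0, 0, 0, 0, 1/2, -15/8, 35/8, -525/64, 217/16]; [0, 0, 0, 0, 0, 5/16, -45/32, 245/64, -525/64]; [0, 0, 0, 0, 0, 0, 3/16, -63/64, 49/16]; [0, 0, 0, 0, 0, 0, 0, 7/64, -21/32]; [0, 0, 0, 0, 0, 0, 0, 0, 1/16]] (rows listed top to bottom)

image of 1: 0
image of x: 1
image of x^2: x - 3/2
image of x^3: (3/4)x^2 - (9/4)x + 7/4
image of x^4: (1/2)x^3 - (9/4)x^2 + (7/2)x - 15/8
image of x^5: (5/16)x^4 - (15/8)x^3 + (35/8)x^2 - (75/16)x + 31/16
image of x^6: (3/16)x^5 - (45/32)x^4 + (35/8)x^3 - (225/32)x^2 + (93/16)x - 63/32
image of x^7: (7/64)x^6 - (63/64)x^5 + (245/64)x^4 - (525/64)x^3 + (651/64)x^2 - (441/64)x + 127/64
image of x^8: (1/16)x^7 - (21/32)x^6 + (49/16)x^5 - (525/64)x^4 + (217/16)x^3 - (441/32)x^2 + (127/16)x - 255/128
each image's coordinates form column j of the matrix


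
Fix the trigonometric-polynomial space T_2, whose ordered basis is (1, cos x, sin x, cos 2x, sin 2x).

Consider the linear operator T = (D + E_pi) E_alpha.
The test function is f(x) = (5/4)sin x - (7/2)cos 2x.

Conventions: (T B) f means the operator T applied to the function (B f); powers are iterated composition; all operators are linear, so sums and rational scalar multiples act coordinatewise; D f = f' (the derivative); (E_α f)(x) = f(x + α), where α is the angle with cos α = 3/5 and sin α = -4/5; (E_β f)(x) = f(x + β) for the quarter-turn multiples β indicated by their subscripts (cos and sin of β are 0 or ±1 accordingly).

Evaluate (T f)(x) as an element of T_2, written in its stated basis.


E_alpha f = -cos x + (3/4)sin x + (49/50)cos 2x - (84/25)sin 2x
D E_alpha f = (3/4)cos x + sin x - (168/25)cos 2x - (49/25)sin 2x
E_pi E_alpha f = cos x - (3/4)sin x + (49/50)cos 2x - (84/25)sin 2x
(D + E_pi) E_alpha f = (7/4)cos x + (1/4)sin x - (287/50)cos 2x - (133/25)sin 2x

g(x) = (7/4)cos x + (1/4)sin x - (287/50)cos 2x - (133/25)sin 2x


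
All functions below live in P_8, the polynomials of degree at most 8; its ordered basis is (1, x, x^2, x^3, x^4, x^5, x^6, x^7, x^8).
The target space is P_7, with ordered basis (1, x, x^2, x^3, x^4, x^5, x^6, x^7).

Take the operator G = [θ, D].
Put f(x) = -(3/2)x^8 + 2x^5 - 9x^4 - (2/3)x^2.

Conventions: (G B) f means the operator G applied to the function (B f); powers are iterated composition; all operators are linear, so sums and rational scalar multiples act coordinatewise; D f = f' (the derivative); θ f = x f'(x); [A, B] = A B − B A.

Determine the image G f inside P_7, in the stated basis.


D f = -12x^7 + 10x^4 - 36x^3 - (4/3)x
θ D f = -84x^7 + 40x^4 - 108x^3 - (4/3)x
θ f = -12x^8 + 10x^5 - 36x^4 - (4/3)x^2
D θ f = -96x^7 + 50x^4 - 144x^3 - (8/3)x
[θ, D] f = 12x^7 - 10x^4 + 36x^3 + (4/3)x

g(x) = 12x^7 - 10x^4 + 36x^3 + (4/3)x


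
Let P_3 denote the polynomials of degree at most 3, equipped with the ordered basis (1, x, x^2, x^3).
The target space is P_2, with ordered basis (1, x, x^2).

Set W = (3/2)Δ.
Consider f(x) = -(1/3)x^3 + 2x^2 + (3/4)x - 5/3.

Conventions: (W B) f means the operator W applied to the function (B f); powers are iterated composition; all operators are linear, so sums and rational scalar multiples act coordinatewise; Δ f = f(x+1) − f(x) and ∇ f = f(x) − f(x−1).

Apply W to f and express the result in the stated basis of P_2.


the result is g(x) = -(3/2)x^2 + (9/2)x + 29/8

Δ f = -x^2 + 3x + 29/12
((3/2)Δ) f = -(3/2)x^2 + (9/2)x + 29/8


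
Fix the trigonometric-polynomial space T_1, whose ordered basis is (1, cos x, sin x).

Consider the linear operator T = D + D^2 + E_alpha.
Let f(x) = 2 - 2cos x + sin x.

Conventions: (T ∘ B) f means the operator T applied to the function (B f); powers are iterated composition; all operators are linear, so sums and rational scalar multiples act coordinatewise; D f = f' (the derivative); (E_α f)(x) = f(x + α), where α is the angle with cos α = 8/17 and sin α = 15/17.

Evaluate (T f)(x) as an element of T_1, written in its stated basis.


D f = cos x + 2sin x
D f = cos x + 2sin x
D D f = 2cos x - sin x
E_alpha f = 2 - (1/17)cos x + (38/17)sin x
(D + D^2 + E_alpha) f = 2 + (50/17)cos x + (55/17)sin x

the image equals g(x) = 2 + (50/17)cos x + (55/17)sin x


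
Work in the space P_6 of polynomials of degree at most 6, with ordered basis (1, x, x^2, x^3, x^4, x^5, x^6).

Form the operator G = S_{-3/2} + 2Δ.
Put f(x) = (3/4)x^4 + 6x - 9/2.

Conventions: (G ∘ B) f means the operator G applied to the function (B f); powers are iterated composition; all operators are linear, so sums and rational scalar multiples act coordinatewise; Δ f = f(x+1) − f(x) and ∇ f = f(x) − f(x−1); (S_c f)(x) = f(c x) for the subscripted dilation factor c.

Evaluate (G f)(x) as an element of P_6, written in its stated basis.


S_{-3/2} f = (243/64)x^4 - 9x - 9/2
Δ f = 3x^3 + (9/2)x^2 + 3x + 27/4
(2Δ) f = 6x^3 + 9x^2 + 6x + 27/2
(S_{-3/2} + 2Δ) f = (243/64)x^4 + 6x^3 + 9x^2 - 3x + 9

g(x) = (243/64)x^4 + 6x^3 + 9x^2 - 3x + 9


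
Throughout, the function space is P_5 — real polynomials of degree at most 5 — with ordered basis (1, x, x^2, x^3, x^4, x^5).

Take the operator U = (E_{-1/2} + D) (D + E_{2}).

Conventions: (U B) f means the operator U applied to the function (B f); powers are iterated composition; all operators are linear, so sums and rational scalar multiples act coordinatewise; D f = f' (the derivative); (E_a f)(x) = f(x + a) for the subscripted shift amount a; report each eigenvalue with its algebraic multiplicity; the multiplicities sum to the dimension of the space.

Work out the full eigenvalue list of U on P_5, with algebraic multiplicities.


λ = 1 (multiplicity 6)

image of 1: 1
image of x: x + 7/2
image of x^2: x^2 + 7x + 29/4
image of x^3: x^3 + (21/2)x^2 + (87/4)x + 129/8
image of x^4: x^4 + 14x^3 + (87/2)x^2 + (129/2)x + 585/16
image of x^5: x^5 + (35/2)x^4 + (145/2)x^3 + (645/4)x^2 + (2925/16)x + 2813/32
the matrix is upper triangular; its diagonal is (1, 1, 1, 1, 1, 1)
for a triangular matrix the eigenvalues are the diagonal entries, with algebraic multiplicity their repetition count


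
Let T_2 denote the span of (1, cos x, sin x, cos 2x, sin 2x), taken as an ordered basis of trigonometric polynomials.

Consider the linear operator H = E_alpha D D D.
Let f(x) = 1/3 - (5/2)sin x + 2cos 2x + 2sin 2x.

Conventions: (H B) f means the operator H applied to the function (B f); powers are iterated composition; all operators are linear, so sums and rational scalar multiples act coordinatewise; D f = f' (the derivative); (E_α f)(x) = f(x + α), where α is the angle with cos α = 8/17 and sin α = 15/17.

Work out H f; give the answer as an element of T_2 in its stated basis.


the result is g(x) = (20/17)cos x - (75/34)sin x + (6416/289)cos 2x + (1264/289)sin 2x

D f = -(5/2)cos x + 4cos 2x - 4sin 2x
D D f = (5/2)sin x - 8cos 2x - 8sin 2x
D D D f = (5/2)cos x - 16cos 2x + 16sin 2x
E_alpha D D D f = (20/17)cos x - (75/34)sin x + (6416/289)cos 2x + (1264/289)sin 2x


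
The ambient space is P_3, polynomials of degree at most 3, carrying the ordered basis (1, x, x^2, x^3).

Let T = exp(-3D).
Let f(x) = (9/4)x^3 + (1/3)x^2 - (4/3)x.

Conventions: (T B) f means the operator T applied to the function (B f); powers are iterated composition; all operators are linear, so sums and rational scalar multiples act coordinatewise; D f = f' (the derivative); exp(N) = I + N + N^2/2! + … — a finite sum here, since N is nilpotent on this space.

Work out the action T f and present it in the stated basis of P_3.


g(x) = (9/4)x^3 - (239/12)x^2 + (689/12)x - 215/4

order-1 term: -(81/4)x^2 - 2x + 4
order-2 term: (243/4)x + 3
order-3 term: -243/4
the series for exp(-3D) f terminates at order 3
exp(-3D) f = (9/4)x^3 - (239/12)x^2 + (689/12)x - 215/4


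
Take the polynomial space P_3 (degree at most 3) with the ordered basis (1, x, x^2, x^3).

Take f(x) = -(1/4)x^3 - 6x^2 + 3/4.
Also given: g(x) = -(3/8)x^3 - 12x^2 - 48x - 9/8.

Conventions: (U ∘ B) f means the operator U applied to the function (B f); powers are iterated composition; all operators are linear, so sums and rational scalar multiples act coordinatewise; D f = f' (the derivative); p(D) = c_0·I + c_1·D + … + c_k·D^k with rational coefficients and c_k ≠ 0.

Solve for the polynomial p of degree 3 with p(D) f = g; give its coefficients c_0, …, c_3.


D^0 f = -(1/4)x^3 - 6x^2 + 3/4
D^1 f = -(3/4)x^2 - 12x
D^2 f = -(3/2)x - 12
D^3 f = -3/2
matching coefficients of g against c_0 f + c_1 Df + … from the top degree down determines the c_i
solution: c_0 = 3/2, c_1 = 4, c_2 = 0, c_3 = 3/2

c_0 = 3/2, c_1 = 4, c_2 = 0, c_3 = 3/2


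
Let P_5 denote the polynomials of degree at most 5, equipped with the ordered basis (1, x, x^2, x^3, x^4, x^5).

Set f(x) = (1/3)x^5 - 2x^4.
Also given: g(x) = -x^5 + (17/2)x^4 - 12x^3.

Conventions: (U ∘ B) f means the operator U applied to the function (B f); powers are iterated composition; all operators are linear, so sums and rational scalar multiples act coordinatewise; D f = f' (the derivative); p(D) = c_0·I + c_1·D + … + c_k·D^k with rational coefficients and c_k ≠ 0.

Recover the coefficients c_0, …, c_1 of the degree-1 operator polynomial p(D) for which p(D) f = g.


p(D) = -3·I + (3/2)·D, i.e. c_0 = -3, c_1 = 3/2

D^0 f = (1/3)x^5 - 2x^4
D^1 f = (5/3)x^4 - 8x^3
matching coefficients of g against c_0 f + c_1 Df + … from the top degree down determines the c_i
solution: c_0 = -3, c_1 = 3/2


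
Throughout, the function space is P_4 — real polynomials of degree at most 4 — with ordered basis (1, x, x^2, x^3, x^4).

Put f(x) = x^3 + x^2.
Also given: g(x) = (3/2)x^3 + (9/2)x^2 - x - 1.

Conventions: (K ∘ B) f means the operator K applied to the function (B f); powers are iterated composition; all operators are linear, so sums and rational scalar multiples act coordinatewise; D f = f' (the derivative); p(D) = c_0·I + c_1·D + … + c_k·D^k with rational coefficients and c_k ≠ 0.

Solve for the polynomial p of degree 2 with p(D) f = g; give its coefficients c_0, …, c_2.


c_0 = 3/2, c_1 = 1, c_2 = -1/2

D^0 f = x^3 + x^2
D^1 f = 3x^2 + 2x
D^2 f = 6x + 2
matching coefficients of g against c_0 f + c_1 Df + … from the top degree down determines the c_i
solution: c_0 = 3/2, c_1 = 1, c_2 = -1/2


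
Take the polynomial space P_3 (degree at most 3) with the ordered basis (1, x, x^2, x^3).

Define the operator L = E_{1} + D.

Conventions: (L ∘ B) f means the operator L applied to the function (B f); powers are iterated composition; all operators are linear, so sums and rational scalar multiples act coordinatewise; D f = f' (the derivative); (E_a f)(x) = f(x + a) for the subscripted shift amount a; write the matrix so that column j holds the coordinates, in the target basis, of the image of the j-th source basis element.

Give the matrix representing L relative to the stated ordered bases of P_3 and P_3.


image of 1: 1
image of x: x + 2
image of x^2: x^2 + 4x + 1
image of x^3: x^3 + 6x^2 + 3x + 1
each image's coordinates form column j of the matrix

the matrix is [[1, 2, 1, 1]; [0, 1, 4, 3]; [0, 0, 1, 6]; [0, 0, 0, 1]] (rows listed top to bottom)


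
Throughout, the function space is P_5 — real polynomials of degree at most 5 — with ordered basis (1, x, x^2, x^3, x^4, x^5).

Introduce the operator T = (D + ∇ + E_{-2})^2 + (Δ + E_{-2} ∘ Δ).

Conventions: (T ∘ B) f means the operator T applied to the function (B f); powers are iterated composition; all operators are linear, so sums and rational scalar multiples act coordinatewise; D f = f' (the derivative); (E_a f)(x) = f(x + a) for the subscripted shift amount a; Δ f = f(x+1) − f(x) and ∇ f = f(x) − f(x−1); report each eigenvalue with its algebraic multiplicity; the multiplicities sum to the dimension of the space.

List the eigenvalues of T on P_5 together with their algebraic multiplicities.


image of 1: 1
image of x: x + 2
image of x^2: x^2 + 4x + 4
image of x^3: x^3 + 6x^2 + 12x - 6
image of x^4: x^4 + 8x^3 + 24x^2 - 24x + 70
image of x^5: x^5 + 10x^4 + 40x^3 - 60x^2 + 350x - 450
the matrix is upper triangular; its diagonal is (1, 1, 1, 1, 1, 1)
for a triangular matrix the eigenvalues are the diagonal entries, with algebraic multiplicity their repetition count

λ = 1 (multiplicity 6)


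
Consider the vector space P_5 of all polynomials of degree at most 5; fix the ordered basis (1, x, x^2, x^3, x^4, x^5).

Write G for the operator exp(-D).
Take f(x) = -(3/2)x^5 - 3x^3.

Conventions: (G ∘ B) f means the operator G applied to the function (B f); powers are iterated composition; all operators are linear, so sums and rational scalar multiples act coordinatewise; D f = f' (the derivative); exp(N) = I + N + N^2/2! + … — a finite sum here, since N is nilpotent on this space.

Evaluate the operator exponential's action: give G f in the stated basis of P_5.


g(x) = -(3/2)x^5 + (15/2)x^4 - 18x^3 + 24x^2 - (33/2)x + 9/2

order-1 term: (15/2)x^4 + 9x^2
order-2 term: -15x^3 - 9x
order-3 term: 15x^2 + 3
order-4 term: -(15/2)x
order-5 term: 3/2
the series for exp(-D) f terminates at order 5
exp(-D) f = -(3/2)x^5 + (15/2)x^4 - 18x^3 + 24x^2 - (33/2)x + 9/2


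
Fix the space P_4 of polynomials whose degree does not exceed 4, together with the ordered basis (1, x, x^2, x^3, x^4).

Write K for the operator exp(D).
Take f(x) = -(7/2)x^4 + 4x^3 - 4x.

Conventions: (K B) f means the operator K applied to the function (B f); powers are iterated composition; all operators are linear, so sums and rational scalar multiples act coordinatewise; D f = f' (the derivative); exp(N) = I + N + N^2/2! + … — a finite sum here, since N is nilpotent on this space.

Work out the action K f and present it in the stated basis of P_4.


order-1 term: -14x^3 + 12x^2 - 4
order-2 term: -21x^2 + 12x
order-3 term: -14x + 4
order-4 term: -7/2
the series for exp(D) f terminates at order 4
exp(D) f = -(7/2)x^4 - 10x^3 - 9x^2 - 6x - 7/2

g(x) = -(7/2)x^4 - 10x^3 - 9x^2 - 6x - 7/2


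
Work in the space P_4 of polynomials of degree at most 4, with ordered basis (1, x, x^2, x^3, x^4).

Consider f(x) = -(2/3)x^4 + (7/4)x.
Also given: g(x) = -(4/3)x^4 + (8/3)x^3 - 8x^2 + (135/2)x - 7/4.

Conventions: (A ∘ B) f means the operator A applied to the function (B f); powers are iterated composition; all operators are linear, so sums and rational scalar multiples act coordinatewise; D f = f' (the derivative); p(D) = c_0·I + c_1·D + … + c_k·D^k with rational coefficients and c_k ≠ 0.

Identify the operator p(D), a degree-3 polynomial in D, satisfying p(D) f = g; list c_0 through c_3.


p(D) = 2·I − D + D^2 − 4·D^3, i.e. c_0 = 2, c_1 = -1, c_2 = 1, c_3 = -4

D^0 f = -(2/3)x^4 + (7/4)x
D^1 f = -(8/3)x^3 + 7/4
D^2 f = -8x^2
D^3 f = -16x
matching coefficients of g against c_0 f + c_1 Df + … from the top degree down determines the c_i
solution: c_0 = 2, c_1 = -1, c_2 = 1, c_3 = -4


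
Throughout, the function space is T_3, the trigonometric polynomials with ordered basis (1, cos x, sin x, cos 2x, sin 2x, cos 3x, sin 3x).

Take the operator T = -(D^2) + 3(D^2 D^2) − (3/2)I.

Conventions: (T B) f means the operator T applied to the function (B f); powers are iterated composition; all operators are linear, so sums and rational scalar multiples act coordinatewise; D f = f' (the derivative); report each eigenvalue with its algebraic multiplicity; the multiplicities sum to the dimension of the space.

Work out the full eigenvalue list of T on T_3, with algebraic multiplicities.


λ = -3/2 (multiplicity 1), λ = 5/2 (multiplicity 2), λ = 101/2 (multiplicity 2), λ = 501/2 (multiplicity 2)

image of 1: -3/2
image of cos x: (5/2)cos x
image of sin x: (5/2)sin x
image of cos 2x: (101/2)cos 2x
image of sin 2x: (101/2)sin 2x
image of cos 3x: (501/2)cos 3x
image of sin 3x: (501/2)sin 3x
the matrix is diagonal; its diagonal is (-3/2, 5/2, 5/2, 101/2, 101/2, 501/2, 501/2)
for a triangular matrix the eigenvalues are the diagonal entries, with algebraic multiplicity their repetition count


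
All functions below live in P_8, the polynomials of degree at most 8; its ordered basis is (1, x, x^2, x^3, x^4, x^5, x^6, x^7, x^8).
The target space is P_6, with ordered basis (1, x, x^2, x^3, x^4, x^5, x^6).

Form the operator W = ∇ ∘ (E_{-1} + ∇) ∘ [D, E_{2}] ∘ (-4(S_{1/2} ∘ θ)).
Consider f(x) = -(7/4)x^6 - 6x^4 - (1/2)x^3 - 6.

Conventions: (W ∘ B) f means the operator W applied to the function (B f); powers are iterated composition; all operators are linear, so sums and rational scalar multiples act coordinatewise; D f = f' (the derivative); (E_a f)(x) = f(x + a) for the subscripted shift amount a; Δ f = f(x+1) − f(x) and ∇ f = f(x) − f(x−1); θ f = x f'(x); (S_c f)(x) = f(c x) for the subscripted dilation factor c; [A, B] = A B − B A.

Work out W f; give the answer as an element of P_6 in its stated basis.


θ f = -(21/2)x^6 - 24x^4 - (3/2)x^3
S_{1/2} θ f = -(21/128)x^6 - (3/2)x^4 - (3/16)x^3
(-4(S_{1/2} ∘ θ)) f = (21/32)x^6 + 6x^4 + (3/4)x^3
E_{2} (-4(S_{1/2} ∘ θ)) f = (21/32)x^6 + (63/8)x^5 + (363/8)x^4 + (615/4)x^3 + 306x^2 + 327x + 144
D E_{2} (-4(S_{1/2} ∘ θ)) f = (63/16)x^5 + (315/8)x^4 + (363/2)x^3 + (1845/4)x^2 + 612x + 327
D (-4(S_{1/2} ∘ θ)) f = (63/16)x^5 + 24x^3 + (9/4)x^2
E_{2} D (-4(S_{1/2} ∘ θ)) f = (63/16)x^5 + (315/8)x^4 + (363/2)x^3 + (1845/4)x^2 + 612x + 327
[D, E_{2}] (-4(S_{1/2} ∘ θ)) f = 0
E_{-1} [D, E_{2}] (-4(S_{1/2} ∘ θ)) f = 0
∇ [D, E_{2}] (-4(S_{1/2} ∘ θ)) f = 0
(E_{-1} + ∇) [D, E_{2}] (-4(S_{1/2} ∘ θ)) f = 0
∇ (E_{-1} + ∇) [D, E_{2}] (-4(S_{1/2} ∘ θ)) f = 0

g(x) = 0
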